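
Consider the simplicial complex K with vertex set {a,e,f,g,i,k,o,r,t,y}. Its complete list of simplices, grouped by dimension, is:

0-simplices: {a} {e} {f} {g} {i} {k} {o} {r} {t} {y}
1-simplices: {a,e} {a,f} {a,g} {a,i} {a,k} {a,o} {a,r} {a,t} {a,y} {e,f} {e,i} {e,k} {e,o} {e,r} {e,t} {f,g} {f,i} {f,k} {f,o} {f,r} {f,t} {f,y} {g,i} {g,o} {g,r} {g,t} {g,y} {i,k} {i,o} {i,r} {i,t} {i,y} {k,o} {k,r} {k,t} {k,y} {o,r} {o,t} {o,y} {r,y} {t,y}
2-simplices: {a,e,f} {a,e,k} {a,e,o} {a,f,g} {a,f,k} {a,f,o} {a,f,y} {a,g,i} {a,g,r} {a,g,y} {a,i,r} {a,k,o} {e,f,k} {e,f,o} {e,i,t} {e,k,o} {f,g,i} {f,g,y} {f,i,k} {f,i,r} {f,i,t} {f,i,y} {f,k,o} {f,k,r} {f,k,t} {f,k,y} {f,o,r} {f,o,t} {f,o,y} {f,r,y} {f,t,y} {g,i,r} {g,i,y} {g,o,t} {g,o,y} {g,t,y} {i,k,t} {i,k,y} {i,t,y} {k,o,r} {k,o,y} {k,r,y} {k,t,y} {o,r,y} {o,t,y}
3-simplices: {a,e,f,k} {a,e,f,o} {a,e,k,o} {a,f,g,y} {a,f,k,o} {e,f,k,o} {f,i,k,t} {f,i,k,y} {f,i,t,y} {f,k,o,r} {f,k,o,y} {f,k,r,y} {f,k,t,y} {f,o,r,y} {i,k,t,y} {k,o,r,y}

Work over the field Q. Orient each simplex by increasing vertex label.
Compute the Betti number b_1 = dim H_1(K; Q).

n_0=10 n_1=41 n_2=45 n_3=16  [Q]
∂1: piv[ae,af,ag,ai,ak,ao,ar,at,ay] rk=9  ker:ef,ei,ek,eo,er,et,fg,fi,fk,fo,fr,ft,fy,gi,go,gr,gt,gy,ik,io,ir,it,iy,ko,kr,kt,ky,or,ot,oy,ry,ty
∂2: piv[aef,aek,aeo,afg,afk,afo,afy,agi,agr,agy,air,ako,eit,fgi,fik,fir,fit,fiy,fkr,fkt,fky,for,fot,foy,fry,fty,got,goy] rk=28  ker:efk,efo,eko,fgy,fko,gir,giy,gty,ikt,iky,ity,kor,koy,kry,kty,ory,oty
∂3: piv[aefk,aefo,aeko,afgy,afko,fikt,fiky,fity,fkor,fkoy,fkry,fkty,fory] rk=13  ker:efko,ikty,kory
b_1=(41−9)−28=4

b_1=4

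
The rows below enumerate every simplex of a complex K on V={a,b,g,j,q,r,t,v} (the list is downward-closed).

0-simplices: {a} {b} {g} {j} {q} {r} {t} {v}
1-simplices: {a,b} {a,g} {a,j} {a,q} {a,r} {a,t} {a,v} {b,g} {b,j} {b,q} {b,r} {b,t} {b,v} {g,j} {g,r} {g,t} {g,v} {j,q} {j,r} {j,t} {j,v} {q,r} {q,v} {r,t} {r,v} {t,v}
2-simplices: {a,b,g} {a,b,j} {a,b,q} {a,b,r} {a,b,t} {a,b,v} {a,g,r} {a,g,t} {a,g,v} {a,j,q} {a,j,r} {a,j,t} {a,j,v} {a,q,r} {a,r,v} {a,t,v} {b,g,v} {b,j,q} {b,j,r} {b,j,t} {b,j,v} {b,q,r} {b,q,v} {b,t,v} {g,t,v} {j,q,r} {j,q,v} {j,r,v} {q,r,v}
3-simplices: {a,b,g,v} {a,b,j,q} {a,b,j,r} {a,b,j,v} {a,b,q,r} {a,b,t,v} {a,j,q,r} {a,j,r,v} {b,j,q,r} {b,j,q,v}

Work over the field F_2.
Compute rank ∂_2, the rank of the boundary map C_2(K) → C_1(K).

rank∂_2=17

n_0=8 n_1=26 n_2=29 n_3=10  [Z2]
∂1: piv[ab,ag,aj,aq,ar,at,av] rk=7  ker:bg,bj,bq,br,bt,bv,gj,gr,gt,gv,jq,jr,jt,jv,qr,qv,rt,rv,tv
∂2: piv[abg,abj,abq,abr,abt,abv,agr,agt,agv,ajq,ajr,ajt,ajv,aqr,arv,atv,bqv] rk=17  ker:bgv,bjq,bjr,bjt,bjv,bqr,btv,gtv,jqr,jqv,jrv,qrv
∂3: piv[abgv,abjq,abjr,abjv,abqr,abtv,ajqr,ajrv,bjqv] rk=9  ker:bjqr
rk∂_2=17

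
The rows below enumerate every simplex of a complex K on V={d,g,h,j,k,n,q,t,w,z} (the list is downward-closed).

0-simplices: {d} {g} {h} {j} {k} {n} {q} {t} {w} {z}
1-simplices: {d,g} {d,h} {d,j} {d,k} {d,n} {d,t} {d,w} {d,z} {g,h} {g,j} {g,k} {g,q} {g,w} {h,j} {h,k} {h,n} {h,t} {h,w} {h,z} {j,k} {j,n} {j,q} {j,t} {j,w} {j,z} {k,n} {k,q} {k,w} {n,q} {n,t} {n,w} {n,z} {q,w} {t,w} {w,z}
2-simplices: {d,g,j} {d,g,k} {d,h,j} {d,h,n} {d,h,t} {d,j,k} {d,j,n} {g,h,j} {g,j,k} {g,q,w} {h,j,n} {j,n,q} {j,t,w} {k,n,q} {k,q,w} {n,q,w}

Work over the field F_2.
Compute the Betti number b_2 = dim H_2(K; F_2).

n_0=10 n_1=35 n_2=16  [Z2]
∂1: piv[dg,dh,dj,dk,dn,dt,dw,dz,gq] rk=9  ker:gh,gj,gk,gw,hj,hk,hn,ht,hw,hz,jk,jn,jq,jt,jw,jz,kn,kq,kw,nq,nt,nw,nz,qw,tw,wz
∂2: piv[dgj,dgk,dhj,dhn,dht,djk,djn,ghj,gqw,jnq,jtw,knq,kqw,nqw] rk=14  ker:gjk,hjn
b_2=(16−14)−0=2

b_2=2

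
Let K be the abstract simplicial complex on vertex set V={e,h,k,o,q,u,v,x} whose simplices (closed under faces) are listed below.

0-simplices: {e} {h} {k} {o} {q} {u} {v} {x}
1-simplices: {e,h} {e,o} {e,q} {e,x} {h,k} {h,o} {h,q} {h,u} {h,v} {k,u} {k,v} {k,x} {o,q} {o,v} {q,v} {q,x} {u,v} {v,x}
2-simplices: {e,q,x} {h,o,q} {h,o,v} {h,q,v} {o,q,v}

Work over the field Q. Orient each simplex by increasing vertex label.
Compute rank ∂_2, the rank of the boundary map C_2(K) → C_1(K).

n_0=8 n_1=18 n_2=5  [Q]
∂1: piv[eh,eo,eq,ex,hk,hu,hv] rk=7  ker:ho,hq,ku,kv,kx,oq,ov,qv,qx,uv,vx
∂2: piv[eqx,hoq,hov,hqv] rk=4  ker:oqv
rk∂_2=4

rank∂_2=4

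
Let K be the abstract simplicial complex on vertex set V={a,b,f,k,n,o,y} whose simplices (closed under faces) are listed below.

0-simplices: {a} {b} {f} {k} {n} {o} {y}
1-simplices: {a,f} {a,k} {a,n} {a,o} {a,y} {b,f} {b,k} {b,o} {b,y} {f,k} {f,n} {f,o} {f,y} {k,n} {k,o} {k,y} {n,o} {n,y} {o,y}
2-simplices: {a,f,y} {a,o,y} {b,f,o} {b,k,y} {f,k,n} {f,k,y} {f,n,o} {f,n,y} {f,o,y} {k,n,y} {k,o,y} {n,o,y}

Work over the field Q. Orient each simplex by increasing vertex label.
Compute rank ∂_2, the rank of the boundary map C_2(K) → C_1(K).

rank∂_2=10

n_0=7 n_1=19 n_2=12  [Q]
∂1: piv[af,ak,an,ao,ay,bf] rk=6  ker:bk,bo,by,fk,fn,fo,fy,kn,ko,ky,no,ny,oy
∂2: piv[afy,aoy,bfo,bky,fkn,fky,fno,fny,foy,koy] rk=10  ker:kny,noy
rk∂_2=10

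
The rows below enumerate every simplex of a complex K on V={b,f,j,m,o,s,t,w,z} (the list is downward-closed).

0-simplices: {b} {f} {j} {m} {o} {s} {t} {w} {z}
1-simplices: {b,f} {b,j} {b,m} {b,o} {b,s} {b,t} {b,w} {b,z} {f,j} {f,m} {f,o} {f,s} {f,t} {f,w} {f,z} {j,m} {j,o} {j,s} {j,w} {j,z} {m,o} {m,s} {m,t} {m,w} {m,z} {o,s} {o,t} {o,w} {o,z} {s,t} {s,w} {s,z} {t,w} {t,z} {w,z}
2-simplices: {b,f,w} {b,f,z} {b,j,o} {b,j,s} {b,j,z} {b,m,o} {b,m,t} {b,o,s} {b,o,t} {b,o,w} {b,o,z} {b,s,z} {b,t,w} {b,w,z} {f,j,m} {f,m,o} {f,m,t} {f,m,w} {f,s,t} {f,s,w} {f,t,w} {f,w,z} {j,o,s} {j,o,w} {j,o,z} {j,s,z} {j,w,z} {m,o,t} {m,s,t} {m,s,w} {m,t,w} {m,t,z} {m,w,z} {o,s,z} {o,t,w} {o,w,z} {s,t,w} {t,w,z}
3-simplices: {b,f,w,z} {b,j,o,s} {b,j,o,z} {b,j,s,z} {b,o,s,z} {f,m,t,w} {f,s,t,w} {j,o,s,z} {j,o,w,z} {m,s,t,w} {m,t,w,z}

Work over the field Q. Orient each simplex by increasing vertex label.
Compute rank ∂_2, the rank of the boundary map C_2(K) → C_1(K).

rank∂_2=25

n_0=9 n_1=35 n_2=38 n_3=11  [Q]
∂1: piv[bf,bj,bm,bo,bs,bt,bw,bz] rk=8  ker:fj,fm,fo,fs,ft,fw,fz,jm,jo,js,jw,jz,mo,ms,mt,mw,mz,os,ot,ow,oz,st,sw,sz,tw,tz,wz
∂2: piv[bfw,bfz,bjo,bjs,bjz,bmo,bmt,bos,bot,bow,boz,bsz,btw,bwz,fjm,fmo,fmt,fmw,fst,fsw,ftw,jow,mst,mtz,mwz] rk=25  ker:fwz,jos,joz,jsz,jwz,mot,msw,mtw,osz,otw,owz,stw,twz
∂3: piv[bfwz,bjos,bjoz,bjsz,bosz,fmtw,fstw,jowz,mstw,mtwz] rk=10  ker:josz
rk∂_2=25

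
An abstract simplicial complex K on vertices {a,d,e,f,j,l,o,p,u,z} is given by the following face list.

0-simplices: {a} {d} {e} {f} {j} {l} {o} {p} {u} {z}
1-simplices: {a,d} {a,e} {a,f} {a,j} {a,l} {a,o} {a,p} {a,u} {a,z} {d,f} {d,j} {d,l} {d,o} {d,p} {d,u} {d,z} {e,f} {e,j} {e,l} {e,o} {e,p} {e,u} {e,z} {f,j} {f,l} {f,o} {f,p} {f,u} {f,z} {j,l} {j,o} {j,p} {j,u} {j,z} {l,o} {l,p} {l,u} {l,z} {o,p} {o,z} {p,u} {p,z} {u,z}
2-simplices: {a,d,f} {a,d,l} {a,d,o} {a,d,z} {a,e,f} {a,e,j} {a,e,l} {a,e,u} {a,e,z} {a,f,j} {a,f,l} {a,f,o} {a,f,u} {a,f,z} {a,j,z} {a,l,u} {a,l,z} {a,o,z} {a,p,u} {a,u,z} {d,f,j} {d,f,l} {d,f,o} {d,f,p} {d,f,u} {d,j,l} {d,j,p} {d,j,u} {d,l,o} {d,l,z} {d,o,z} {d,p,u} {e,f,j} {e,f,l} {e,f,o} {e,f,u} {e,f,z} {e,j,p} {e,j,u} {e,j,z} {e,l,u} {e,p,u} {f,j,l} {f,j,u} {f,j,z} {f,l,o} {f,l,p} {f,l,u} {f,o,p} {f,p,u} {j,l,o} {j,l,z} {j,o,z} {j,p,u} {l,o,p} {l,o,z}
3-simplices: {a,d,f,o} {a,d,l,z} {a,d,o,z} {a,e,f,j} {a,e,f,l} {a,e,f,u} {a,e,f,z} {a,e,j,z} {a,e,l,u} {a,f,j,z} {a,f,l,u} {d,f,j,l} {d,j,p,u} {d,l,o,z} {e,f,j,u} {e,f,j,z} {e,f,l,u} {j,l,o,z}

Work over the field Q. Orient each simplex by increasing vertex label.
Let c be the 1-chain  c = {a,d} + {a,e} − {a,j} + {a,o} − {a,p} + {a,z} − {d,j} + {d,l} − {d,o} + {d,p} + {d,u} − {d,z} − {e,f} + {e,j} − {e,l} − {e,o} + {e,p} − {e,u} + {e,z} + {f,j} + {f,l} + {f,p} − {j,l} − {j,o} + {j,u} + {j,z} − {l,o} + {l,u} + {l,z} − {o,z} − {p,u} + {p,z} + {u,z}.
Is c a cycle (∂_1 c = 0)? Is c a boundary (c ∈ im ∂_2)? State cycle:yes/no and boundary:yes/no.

cycle:no boundary:no

n_0=10 n_1=43 n_2=56 n_3=18  [Q]
∂1: piv[ad,ae,af,aj,al,ao,ap,au,az] rk=9  ker:df,dj,dl,do,dp,du,dz,ef,ej,el,eo,ep,eu,ez,fj,fl,fo,fp,fu,fz,jl,jo,jp,ju,jz,lo,lp,lu,lz,op,oz,pu,pz,uz
∂2: piv[adf,adl,ado,adz,aef,aej,ael,aeu,aez,afj,afl,afo,afu,afz,ajz,alu,alz,aoz,apu,auz,dfj,dfp,dfu,djl,djp,dju,dlo,dpu,efo,ejp,flp,fop,jlo] rk=33  ker:dfl,dfo,dlz,doz,efj,efl,efu,efz,eju,ejz,elu,epu,fjl,fju,fjz,flo,flu,fpu,jlz,joz,jpu,lop,loz
∂3: piv[adfo,adlz,adoz,aefj,aefl,aefu,aefz,aejz,aelu,afjz,aflu,dfjl,djpu,dloz,efju,jloz] rk=16  ker:efjz,eflu
∂1c = −2·{a} + {d} + 2·{e} − 4·{f} − {l} − 2·{o} + 2·{p} + 4·{z}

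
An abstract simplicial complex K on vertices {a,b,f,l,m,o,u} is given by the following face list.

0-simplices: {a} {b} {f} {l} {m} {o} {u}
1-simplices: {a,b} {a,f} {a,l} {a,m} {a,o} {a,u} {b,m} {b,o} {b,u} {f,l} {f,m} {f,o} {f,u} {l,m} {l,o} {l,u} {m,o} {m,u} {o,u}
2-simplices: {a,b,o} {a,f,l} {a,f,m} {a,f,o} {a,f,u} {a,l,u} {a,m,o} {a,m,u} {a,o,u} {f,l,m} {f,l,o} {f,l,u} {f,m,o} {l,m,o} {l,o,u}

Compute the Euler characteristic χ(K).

χ(K)=3

n_0=7 n_1=19 n_2=15
χ=+7−19+15=3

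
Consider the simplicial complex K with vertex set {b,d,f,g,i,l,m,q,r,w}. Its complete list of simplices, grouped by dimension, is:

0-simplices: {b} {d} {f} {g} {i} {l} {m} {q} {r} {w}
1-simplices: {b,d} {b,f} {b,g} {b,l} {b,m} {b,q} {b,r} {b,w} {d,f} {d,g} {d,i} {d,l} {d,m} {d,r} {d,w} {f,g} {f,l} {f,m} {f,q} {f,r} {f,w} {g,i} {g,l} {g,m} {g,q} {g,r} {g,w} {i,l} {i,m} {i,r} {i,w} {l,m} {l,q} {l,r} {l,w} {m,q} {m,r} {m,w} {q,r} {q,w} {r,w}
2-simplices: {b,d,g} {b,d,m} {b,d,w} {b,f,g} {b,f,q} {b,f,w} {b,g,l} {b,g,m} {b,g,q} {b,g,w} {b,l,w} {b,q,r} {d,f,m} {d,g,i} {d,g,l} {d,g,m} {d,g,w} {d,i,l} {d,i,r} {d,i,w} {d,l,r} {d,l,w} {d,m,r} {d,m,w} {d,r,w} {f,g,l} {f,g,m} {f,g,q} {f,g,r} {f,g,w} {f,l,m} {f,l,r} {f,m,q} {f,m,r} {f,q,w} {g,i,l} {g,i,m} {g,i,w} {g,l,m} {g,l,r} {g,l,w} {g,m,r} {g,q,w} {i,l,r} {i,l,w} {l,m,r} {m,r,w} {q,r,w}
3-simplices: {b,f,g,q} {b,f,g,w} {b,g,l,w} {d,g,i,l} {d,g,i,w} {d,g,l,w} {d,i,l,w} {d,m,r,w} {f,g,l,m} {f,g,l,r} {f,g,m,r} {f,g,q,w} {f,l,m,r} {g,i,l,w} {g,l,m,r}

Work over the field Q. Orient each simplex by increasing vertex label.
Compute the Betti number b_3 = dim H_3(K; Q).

b_3=2

n_0=10 n_1=41 n_2=48 n_3=15  [Q]
∂1: piv[bd,bf,bg,bl,bm,bq,br,bw,di] rk=9  ker:df,dg,dl,dm,dr,dw,fg,fl,fm,fq,fr,fw,gi,gl,gm,gq,gr,gw,il,im,ir,iw,lm,lq,lr,lw,mq,mr,mw,qr,qw,rw
∂2: piv[bdg,bdm,bdw,bfg,bfq,bfw,bgl,bgm,bgq,bgw,blw,bqr,dfm,dgi,dgl,dil,dir,diw,dlr,dmr,dmw,drw,fgl,fgm,fgr,flm,flr,fmq,fqw,gim,qrw] rk=31  ker:dgm,dgw,dlw,fgq,fgw,fmr,gil,giw,glm,glr,glw,gmr,gqw,ilr,ilw,lmr,mrw
∂3: piv[bfgq,bfgw,bglw,dgil,dgiw,dglw,dilw,dmrw,fglm,fglr,fgmr,fgqw,flmr] rk=13  ker:gilw,glmr
b_3=(15−13)−0=2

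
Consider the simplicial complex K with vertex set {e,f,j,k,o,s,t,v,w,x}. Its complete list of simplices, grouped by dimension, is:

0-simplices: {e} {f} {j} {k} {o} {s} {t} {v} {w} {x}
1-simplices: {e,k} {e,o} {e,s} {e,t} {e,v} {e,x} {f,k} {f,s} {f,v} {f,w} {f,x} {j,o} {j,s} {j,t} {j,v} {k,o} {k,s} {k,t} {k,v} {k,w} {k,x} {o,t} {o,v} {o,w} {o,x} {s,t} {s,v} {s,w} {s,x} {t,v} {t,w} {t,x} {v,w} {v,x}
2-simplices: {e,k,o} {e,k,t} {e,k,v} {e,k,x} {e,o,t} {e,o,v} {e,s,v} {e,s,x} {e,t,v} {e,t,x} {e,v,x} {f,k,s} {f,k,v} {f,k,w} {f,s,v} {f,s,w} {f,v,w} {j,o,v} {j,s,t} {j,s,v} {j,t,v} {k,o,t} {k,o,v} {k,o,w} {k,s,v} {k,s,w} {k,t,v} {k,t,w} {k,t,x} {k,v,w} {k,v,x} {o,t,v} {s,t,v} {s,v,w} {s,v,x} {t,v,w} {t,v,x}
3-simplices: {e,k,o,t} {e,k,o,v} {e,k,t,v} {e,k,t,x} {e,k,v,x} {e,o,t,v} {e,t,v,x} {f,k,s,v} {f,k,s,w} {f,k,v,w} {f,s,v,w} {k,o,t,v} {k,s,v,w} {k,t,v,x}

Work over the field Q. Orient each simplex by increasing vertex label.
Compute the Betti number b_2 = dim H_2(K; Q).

b_2=3

n_0=10 n_1=34 n_2=37 n_3=14  [Q]
∂1: piv[ek,eo,es,et,ev,ex,fk,fw,jo] rk=9  ker:fs,fv,fx,js,jt,jv,ko,ks,kt,kv,kw,kx,ot,ov,ow,ox,st,sv,sw,sx,tv,tw,tx,vw,vx
∂2: piv[eko,ekt,ekv,ekx,eot,eov,esv,esx,etv,etx,evx,fks,fkv,fkw,fsv,fsw,fvw,jov,jst,jsv,jtv,kow,ktw] rk=23  ker:kot,kov,ksv,ksw,ktv,ktx,kvw,kvx,otv,stv,svw,svx,tvw,tvx
∂3: piv[ekot,ekov,ektv,ektx,ekvx,eotv,etvx,fksv,fksw,fkvw,fsvw] rk=11  ker:kotv,ksvw,ktvx
b_2=(37−23)−11=3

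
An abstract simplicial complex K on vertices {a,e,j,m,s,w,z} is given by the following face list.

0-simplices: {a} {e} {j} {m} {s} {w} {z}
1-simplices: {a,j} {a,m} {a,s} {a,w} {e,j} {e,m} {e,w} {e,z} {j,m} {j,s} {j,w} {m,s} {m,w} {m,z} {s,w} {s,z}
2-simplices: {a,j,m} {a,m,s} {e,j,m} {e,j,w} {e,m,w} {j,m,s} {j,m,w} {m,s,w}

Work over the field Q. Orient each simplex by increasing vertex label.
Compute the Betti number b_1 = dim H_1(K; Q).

n_0=7 n_1=16 n_2=8  [Q]
∂1: piv[aj,am,as,aw,ej,ez] rk=6  ker:em,ew,jm,js,jw,ms,mw,mz,sw,sz
∂2: piv[ajm,ams,ejm,ejw,emw,jms,msw] rk=7  ker:jmw
b_1=(16−6)−7=3

b_1=3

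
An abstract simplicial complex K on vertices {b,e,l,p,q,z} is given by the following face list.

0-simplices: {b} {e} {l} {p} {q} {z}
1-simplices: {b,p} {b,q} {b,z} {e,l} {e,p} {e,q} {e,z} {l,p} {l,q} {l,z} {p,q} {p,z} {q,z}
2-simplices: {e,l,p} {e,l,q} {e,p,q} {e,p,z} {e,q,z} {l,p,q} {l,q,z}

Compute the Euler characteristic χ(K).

χ(K)=0

n_0=6 n_1=13 n_2=7
χ=+6−13+7=0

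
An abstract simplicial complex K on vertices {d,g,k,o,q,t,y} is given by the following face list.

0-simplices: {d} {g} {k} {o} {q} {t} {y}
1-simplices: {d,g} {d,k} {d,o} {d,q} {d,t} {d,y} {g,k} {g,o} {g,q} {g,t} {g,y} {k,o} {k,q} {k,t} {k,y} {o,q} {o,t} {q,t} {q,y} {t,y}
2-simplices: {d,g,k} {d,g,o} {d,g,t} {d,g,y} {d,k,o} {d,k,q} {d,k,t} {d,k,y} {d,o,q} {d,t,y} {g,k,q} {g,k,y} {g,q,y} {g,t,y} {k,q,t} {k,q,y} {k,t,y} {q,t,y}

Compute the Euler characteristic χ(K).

n_0=7 n_1=20 n_2=18
χ=+7−20+18=5

χ(K)=5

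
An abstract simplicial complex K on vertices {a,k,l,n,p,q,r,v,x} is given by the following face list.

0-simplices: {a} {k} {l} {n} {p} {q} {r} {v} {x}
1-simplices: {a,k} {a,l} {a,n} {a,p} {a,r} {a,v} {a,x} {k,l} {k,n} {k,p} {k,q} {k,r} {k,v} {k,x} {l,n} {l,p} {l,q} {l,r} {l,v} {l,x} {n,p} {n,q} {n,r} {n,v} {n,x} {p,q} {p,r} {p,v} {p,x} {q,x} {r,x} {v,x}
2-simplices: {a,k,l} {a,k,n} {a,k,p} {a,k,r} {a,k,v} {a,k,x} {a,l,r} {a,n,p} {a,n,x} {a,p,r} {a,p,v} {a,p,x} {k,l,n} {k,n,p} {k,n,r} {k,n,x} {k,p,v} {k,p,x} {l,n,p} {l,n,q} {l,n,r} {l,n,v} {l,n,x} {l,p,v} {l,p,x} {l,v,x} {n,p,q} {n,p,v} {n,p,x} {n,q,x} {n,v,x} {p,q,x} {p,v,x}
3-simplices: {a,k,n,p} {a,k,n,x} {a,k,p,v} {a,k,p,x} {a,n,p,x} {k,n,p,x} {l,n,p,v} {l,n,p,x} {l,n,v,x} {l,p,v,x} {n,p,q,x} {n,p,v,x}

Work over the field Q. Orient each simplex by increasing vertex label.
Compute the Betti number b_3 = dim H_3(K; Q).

b_3=2

n_0=9 n_1=32 n_2=33 n_3=12  [Q]
∂1: piv[ak,al,an,ap,ar,av,ax,kq] rk=8  ker:kl,kn,kp,kr,kv,kx,ln,lp,lq,lr,lv,lx,np,nq,nr,nv,nx,pq,pr,pv,px,qx,rx,vx
∂2: piv[akl,akn,akp,akr,akv,akx,alr,anp,anx,apr,apv,apx,kln,knr,lnp,lnq,lnv,lnx,lpv,lvx,npq,nqx] rk=22  ker:knp,knx,kpv,kpx,lnr,lpx,npv,npx,nvx,pqx,pvx
∂3: piv[aknp,aknx,akpv,akpx,anpx,lnpv,lnpx,lnvx,lpvx,npqx] rk=10  ker:knpx,npvx
b_3=(12−10)−0=2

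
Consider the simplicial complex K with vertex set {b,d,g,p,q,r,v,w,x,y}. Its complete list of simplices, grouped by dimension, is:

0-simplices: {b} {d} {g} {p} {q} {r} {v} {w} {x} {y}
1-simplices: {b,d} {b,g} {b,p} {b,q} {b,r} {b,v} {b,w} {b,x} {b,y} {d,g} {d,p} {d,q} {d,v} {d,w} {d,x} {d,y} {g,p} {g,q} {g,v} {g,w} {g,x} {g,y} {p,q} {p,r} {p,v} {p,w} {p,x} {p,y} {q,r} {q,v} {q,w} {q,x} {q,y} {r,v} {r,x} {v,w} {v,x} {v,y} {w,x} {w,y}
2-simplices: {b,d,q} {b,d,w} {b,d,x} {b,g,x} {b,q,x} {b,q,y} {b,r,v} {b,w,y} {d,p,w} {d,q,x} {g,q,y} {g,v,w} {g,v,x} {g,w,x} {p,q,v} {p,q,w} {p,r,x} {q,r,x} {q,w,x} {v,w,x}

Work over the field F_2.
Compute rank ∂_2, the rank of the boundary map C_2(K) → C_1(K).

rank∂_2=18

n_0=10 n_1=40 n_2=20  [Z2]
∂1: piv[bd,bg,bp,bq,br,bv,bw,bx,by] rk=9  ker:dg,dp,dq,dv,dw,dx,dy,gp,gq,gv,gw,gx,gy,pq,pr,pv,pw,px,py,qr,qv,qw,qx,qy,rv,rx,vw,vx,vy,wx,wy
∂2: piv[bdq,bdw,bdx,bgx,bqx,bqy,brv,bwy,dpw,gqy,gvw,gvx,gwx,pqv,pqw,prx,qrx,qwx] rk=18  ker:dqx,vwx
rk∂_2=18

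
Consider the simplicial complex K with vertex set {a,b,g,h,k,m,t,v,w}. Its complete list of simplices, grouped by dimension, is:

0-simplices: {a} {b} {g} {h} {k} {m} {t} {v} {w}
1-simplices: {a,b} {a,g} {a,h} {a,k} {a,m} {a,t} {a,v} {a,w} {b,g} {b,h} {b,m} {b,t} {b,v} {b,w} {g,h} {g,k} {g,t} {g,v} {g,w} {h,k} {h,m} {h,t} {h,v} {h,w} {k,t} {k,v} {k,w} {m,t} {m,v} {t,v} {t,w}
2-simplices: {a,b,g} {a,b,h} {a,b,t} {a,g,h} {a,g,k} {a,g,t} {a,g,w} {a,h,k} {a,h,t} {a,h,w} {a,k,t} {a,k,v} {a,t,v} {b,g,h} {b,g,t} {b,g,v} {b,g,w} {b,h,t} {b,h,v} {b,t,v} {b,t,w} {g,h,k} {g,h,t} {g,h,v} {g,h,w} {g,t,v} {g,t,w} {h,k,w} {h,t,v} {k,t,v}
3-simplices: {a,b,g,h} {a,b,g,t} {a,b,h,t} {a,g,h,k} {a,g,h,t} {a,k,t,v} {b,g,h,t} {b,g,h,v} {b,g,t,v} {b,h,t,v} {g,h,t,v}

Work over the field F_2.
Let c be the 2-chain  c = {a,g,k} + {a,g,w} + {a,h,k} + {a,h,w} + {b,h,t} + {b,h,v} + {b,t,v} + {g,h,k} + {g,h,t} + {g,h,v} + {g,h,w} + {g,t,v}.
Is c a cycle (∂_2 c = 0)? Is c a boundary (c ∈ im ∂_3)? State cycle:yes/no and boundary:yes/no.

cycle:yes boundary:no

n_0=9 n_1=31 n_2=30 n_3=11  [Z2]
∂1: piv[ab,ag,ah,ak,am,at,av,aw] rk=8  ker:bg,bh,bm,bt,bv,bw,gh,gk,gt,gv,gw,hk,hm,ht,hv,hw,kt,kv,kw,mt,mv,tv,tw
∂2: piv[abg,abh,abt,agh,agk,agt,agw,ahk,aht,ahw,akt,akv,atv,bgv,bgw,bhv,btv,btw,hkw] rk=19  ker:bgh,bgt,bht,ghk,ght,ghv,ghw,gtv,gtw,htv,ktv
∂3: piv[abgh,abgt,abht,aghk,aght,aktv,bghv,bgtv,bhtv] rk=9  ker:bght,ghtv
∂2c = 0
c vs im∂3: residual ≠ 0 ⇒ not boundary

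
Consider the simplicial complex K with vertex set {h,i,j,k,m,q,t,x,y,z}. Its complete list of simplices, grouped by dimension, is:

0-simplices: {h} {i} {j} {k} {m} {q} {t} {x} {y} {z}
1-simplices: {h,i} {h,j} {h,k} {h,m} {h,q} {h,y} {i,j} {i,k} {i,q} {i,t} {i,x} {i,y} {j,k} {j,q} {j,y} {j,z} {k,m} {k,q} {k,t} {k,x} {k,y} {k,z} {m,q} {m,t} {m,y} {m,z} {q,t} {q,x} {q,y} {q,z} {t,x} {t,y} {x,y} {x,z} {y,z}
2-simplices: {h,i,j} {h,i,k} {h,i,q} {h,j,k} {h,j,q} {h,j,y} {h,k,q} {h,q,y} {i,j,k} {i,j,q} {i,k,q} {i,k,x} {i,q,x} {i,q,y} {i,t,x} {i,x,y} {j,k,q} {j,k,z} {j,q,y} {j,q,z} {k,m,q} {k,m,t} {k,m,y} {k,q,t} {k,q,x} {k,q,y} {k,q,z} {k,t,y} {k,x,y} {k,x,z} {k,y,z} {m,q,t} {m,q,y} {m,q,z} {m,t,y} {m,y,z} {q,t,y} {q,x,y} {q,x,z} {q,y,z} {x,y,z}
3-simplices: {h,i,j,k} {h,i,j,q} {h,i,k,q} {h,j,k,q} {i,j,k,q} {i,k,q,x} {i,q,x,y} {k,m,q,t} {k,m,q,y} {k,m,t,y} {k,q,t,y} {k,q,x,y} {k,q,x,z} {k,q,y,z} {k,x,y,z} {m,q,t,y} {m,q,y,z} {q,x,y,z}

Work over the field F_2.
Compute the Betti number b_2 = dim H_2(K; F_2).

n_0=10 n_1=35 n_2=41 n_3=18  [Z2]
∂1: piv[hi,hj,hk,hm,hq,hy,it,ix,jz] rk=9  ker:ij,ik,iq,iy,jk,jq,jy,km,kq,kt,kx,ky,kz,mq,mt,my,mz,qt,qx,qy,qz,tx,ty,xy,xz,yz
∂2: piv[hij,hik,hiq,hjk,hjq,hjy,hkq,hqy,ikx,iqx,iqy,itx,ixy,jkz,jqz,kmq,kmt,kmy,kqt,kqy,kty,kxz,kyz,mqz] rk=24  ker:ijk,ijq,ikq,jkq,jqy,kqx,kqz,kxy,mqt,mqy,mty,myz,qty,qxy,qxz,qyz,xyz
∂3: piv[hijk,hijq,hikq,hjkq,ikqx,iqxy,kmqt,kmqy,kmty,kqty,kqxy,kqxz,kqyz,kxyz,mqyz] rk=15  ker:ijkq,mqty,qxyz
b_2=(41−24)−15=2

b_2=2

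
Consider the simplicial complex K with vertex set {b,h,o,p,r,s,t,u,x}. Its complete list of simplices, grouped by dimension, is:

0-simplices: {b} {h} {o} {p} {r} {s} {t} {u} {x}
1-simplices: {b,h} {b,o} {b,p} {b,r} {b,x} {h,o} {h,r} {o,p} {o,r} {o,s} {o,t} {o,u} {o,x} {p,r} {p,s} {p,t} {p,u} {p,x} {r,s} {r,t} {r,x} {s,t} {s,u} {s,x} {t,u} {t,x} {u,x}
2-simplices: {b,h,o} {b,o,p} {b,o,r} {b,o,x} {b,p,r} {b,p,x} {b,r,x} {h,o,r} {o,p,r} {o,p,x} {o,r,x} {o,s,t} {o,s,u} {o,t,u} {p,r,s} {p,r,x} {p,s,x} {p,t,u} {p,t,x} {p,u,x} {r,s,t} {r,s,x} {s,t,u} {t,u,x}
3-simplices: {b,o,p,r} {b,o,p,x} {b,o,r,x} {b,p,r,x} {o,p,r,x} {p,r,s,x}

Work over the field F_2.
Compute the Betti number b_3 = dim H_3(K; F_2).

b_3=1

n_0=9 n_1=27 n_2=24 n_3=6  [Z2]
∂1: piv[bh,bo,bp,br,bx,os,ot,ou] rk=8  ker:ho,hr,op,or,ox,pr,ps,pt,pu,px,rs,rt,rx,st,su,sx,tu,tx,ux
∂2: piv[bho,bop,bor,box,bpr,bpx,brx,hor,ost,osu,otu,prs,psx,ptu,ptx,pux,rst] rk=17  ker:opr,opx,orx,prx,rsx,stu,tux
∂3: piv[bopr,bopx,borx,bprx,prsx] rk=5  ker:oprx
b_3=(6−5)−0=1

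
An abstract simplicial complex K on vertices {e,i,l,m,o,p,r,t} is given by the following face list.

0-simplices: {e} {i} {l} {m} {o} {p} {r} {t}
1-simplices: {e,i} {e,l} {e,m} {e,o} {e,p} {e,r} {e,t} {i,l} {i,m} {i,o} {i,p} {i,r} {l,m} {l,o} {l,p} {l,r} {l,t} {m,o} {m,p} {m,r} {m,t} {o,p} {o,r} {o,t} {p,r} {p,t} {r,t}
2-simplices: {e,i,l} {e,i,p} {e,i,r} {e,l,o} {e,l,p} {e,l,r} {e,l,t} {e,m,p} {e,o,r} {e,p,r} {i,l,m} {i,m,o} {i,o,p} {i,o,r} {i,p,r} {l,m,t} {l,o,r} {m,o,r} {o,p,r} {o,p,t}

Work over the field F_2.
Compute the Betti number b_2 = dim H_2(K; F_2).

b_2=3

n_0=8 n_1=27 n_2=20  [Z2]
∂1: piv[ei,el,em,eo,ep,er,et] rk=7  ker:il,im,io,ip,ir,lm,lo,lp,lr,lt,mo,mp,mr,mt,op,or,ot,pr,pt,rt
∂2: piv[eil,eip,eir,elo,elp,elr,elt,emp,eor,epr,ilm,imo,iop,ior,lmt,mor,opt] rk=17  ker:ipr,lor,opr
b_2=(20−17)−0=3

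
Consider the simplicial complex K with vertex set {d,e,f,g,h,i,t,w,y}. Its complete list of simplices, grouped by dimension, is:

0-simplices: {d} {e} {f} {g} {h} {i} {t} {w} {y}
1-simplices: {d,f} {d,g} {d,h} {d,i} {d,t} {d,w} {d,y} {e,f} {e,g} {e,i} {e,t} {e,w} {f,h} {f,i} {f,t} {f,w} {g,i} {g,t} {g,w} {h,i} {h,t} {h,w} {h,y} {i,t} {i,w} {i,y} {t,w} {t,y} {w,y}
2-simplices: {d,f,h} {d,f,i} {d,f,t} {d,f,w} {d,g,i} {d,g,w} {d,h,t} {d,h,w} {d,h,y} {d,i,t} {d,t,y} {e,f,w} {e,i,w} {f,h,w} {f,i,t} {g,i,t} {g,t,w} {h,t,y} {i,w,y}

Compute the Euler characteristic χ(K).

n_0=9 n_1=29 n_2=19
χ=+9−29+19=-1

χ(K)=-1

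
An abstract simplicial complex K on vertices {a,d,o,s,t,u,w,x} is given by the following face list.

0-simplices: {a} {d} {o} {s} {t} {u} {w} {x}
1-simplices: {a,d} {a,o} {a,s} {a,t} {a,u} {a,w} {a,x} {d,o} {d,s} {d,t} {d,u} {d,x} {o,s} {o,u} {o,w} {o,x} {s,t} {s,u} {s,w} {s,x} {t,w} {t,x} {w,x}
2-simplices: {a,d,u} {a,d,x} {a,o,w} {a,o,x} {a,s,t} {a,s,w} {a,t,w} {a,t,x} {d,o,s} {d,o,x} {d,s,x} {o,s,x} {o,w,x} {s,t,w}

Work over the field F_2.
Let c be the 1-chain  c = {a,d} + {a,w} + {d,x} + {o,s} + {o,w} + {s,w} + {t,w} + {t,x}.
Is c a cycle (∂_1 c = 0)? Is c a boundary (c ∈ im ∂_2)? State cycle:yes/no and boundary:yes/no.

cycle:yes boundary:no

n_0=8 n_1=23 n_2=14  [Z2]
∂1: piv[ad,ao,as,at,au,aw,ax] rk=7  ker:do,ds,dt,du,dx,os,ou,ow,ox,st,su,sw,sx,tw,tx,wx
∂2: piv[adu,adx,aow,aox,ast,asw,atw,atx,dos,dox,dsx,owx] rk=12  ker:osx,stw
∂1c = 0
c vs im∂2: residual ≠ 0 ⇒ not boundary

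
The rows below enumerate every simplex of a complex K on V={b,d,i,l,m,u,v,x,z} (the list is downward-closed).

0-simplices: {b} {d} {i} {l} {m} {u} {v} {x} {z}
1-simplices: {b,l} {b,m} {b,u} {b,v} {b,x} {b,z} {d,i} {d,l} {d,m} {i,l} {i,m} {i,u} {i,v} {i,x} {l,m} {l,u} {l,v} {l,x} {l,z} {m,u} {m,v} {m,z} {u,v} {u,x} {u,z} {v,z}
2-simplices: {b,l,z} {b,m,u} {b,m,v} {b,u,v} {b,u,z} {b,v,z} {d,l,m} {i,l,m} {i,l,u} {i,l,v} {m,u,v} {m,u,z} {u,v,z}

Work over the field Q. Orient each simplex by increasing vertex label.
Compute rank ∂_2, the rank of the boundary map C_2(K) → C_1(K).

rank∂_2=11

n_0=9 n_1=26 n_2=13  [Q]
∂1: piv[bl,bm,bu,bv,bx,bz,di,dl] rk=8  ker:dm,il,im,iu,iv,ix,lm,lu,lv,lx,lz,mu,mv,mz,uv,ux,uz,vz
∂2: piv[blz,bmu,bmv,buv,buz,bvz,dlm,ilm,ilu,ilv,muz] rk=11  ker:muv,uvz
rk∂_2=11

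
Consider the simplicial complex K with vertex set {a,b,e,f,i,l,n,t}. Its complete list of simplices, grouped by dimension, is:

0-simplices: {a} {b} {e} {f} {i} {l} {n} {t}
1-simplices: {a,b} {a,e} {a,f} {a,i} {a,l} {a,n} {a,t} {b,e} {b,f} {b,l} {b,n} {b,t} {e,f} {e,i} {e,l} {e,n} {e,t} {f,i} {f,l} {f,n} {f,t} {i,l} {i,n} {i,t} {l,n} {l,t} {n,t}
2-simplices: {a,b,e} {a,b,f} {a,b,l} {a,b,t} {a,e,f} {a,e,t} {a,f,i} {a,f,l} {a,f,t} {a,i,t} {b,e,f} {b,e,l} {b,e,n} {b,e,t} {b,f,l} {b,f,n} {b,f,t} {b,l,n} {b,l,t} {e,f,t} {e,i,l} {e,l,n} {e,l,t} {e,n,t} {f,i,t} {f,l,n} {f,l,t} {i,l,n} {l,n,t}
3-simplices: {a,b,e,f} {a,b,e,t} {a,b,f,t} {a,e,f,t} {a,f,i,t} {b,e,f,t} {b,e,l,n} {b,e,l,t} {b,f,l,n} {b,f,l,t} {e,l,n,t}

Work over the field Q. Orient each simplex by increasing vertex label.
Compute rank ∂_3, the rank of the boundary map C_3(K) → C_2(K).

n_0=8 n_1=27 n_2=29 n_3=11  [Q]
∂1: piv[ab,ae,af,ai,al,an,at] rk=7  ker:be,bf,bl,bn,bt,ef,ei,el,en,et,fi,fl,fn,ft,il,in,it,ln,lt,nt
∂2: piv[abe,abf,abl,abt,aef,aet,afi,afl,aft,ait,bel,ben,bfn,bln,blt,eil,ent,iln] rk=18  ker:bef,bet,bfl,bft,eft,eln,elt,fit,fln,flt,lnt
∂3: piv[abef,abet,abft,aeft,afit,beln,belt,bfln,bflt,elnt] rk=10  ker:beft
rk∂_3=10

rank∂_3=10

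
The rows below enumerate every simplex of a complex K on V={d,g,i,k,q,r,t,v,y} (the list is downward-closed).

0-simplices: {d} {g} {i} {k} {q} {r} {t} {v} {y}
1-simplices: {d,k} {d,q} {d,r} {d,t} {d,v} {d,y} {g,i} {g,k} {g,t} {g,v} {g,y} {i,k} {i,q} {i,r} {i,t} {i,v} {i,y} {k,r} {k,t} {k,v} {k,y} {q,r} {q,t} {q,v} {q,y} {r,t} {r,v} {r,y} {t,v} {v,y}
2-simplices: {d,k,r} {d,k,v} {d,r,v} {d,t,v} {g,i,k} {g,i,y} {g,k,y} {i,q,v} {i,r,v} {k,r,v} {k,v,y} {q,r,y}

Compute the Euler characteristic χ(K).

χ(K)=-9

n_0=9 n_1=30 n_2=12
χ=+9−30+12=-9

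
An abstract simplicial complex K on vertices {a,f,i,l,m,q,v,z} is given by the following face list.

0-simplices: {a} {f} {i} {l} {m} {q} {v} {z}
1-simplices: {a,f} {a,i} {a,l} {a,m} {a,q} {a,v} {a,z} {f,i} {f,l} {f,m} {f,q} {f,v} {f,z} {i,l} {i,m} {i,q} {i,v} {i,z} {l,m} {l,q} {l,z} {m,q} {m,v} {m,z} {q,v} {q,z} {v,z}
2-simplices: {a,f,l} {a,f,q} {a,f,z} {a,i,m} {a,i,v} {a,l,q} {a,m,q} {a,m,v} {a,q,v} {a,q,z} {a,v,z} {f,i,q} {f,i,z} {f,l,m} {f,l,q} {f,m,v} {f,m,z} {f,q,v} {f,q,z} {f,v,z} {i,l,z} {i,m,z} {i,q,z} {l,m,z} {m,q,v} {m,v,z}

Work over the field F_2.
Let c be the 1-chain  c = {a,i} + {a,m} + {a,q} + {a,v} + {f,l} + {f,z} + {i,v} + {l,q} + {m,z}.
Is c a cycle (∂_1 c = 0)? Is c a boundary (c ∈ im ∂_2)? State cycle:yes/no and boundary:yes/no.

cycle:yes boundary:yes

n_0=8 n_1=27 n_2=26  [Z2]
∂1: piv[af,ai,al,am,aq,av,az] rk=7  ker:fi,fl,fm,fq,fv,fz,il,im,iq,iv,iz,lm,lq,lz,mq,mv,mz,qv,qz,vz
∂2: piv[afl,afq,afz,aim,aiv,alq,amq,amv,aqv,aqz,avz,fiq,fiz,flm,fmv,fmz,fqv,ilz,imz,lmz] rk=20  ker:flq,fqz,fvz,iqz,mqv,mvz
∂1c = 0
c vs im∂2: reduces to 0 ⇒ boundary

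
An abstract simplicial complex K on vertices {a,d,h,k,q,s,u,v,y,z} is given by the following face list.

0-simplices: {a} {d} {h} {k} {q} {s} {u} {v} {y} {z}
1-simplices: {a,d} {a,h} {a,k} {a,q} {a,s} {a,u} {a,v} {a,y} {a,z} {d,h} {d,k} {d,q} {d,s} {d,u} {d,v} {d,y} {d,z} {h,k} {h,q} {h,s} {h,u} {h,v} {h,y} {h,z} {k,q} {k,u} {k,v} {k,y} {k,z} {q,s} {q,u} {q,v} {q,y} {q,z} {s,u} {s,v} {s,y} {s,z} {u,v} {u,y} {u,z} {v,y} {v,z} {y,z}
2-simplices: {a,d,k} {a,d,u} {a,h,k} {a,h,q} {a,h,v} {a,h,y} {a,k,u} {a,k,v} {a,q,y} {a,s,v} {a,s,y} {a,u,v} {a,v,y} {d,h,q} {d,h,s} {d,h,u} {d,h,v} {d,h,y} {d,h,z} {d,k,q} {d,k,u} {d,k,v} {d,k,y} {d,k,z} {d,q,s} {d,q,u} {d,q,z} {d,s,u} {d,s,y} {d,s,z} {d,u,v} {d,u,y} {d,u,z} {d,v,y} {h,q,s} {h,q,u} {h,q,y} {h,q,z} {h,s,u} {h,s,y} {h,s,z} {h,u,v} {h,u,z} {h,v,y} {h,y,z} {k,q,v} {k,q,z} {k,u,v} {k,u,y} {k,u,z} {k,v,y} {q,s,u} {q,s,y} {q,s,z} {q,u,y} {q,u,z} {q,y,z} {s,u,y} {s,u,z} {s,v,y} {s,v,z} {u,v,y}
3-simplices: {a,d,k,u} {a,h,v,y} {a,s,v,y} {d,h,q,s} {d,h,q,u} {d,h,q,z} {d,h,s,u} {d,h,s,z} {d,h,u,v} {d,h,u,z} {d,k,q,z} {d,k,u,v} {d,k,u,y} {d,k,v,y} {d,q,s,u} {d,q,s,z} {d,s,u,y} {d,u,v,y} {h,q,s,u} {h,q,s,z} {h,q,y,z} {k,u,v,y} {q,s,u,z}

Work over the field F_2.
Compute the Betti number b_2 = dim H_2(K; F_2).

b_2=8

n_0=10 n_1=44 n_2=62 n_3=23  [Z2]
∂1: piv[ad,ah,ak,aq,as,au,av,ay,az] rk=9  ker:dh,dk,dq,ds,du,dv,dy,dz,hk,hq,hs,hu,hv,hy,hz,kq,ku,kv,ky,kz,qs,qu,qv,qy,qz,su,sv,sy,sz,uv,uy,uz,vy,vz,yz
∂2: piv[adk,adu,ahk,ahq,ahv,ahy,aku,akv,aqy,asv,asy,auv,avy,dhq,dhs,dhu,dhv,dhy,dhz,dkq,dkv,dky,dkz,dqs,dqu,dqz,dsu,dsy,dsz,duy,duz,hyz,kqv,svz] rk=34  ker:dku,duv,dvy,hqs,hqu,hqy,hqz,hsu,hsy,hsz,huv,huz,hvy,kqz,kuv,kuy,kuz,kvy,qsu,qsy,qsz,quy,quz,qyz,suy,suz,svy,uvy
∂3: piv[adku,ahvy,asvy,dhqs,dhqu,dhqz,dhsu,dhsz,dhuv,dhuz,dkqz,dkuv,dkuy,dkvy,dqsu,dqsz,dsuy,duvy,hqyz,qsuz] rk=20  ker:hqsu,hqsz,kuvy
b_2=(62−34)−20=8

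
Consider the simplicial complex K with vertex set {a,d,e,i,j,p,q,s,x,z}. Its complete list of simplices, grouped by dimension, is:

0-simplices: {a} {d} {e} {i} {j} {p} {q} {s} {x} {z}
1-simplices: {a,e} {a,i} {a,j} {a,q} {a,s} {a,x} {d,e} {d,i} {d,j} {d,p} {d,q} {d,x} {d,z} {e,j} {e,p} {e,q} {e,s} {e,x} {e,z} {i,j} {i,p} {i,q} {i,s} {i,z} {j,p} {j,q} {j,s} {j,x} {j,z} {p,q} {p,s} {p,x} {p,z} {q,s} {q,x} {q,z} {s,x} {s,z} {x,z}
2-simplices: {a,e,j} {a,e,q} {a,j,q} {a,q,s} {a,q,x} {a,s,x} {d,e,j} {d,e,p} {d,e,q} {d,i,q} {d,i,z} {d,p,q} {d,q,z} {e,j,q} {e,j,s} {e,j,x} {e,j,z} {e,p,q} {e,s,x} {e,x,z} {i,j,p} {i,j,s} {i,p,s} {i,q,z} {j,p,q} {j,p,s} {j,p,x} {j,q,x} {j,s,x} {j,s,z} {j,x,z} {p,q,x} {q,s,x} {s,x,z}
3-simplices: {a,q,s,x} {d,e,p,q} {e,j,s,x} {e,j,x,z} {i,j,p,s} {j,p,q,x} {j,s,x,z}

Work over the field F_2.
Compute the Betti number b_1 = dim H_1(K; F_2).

n_0=10 n_1=39 n_2=34 n_3=7  [Z2]
∂1: piv[ae,ai,aj,aq,as,ax,de,dp,dz] rk=9  ker:di,dj,dq,dx,ej,ep,eq,es,ex,ez,ij,ip,iq,is,iz,jp,jq,js,jx,jz,pq,ps,px,pz,qs,qx,qz,sx,sz,xz
∂2: piv[aej,aeq,ajq,aqs,aqx,asx,dej,dep,deq,diq,diz,dpq,dqz,ejs,ejx,ejz,esx,exz,ijp,ijs,ips,jpq,jpx,jqx,jsz] rk=25  ker:ejq,epq,iqz,jps,jsx,jxz,pqx,qsx,sxz
∂3: piv[aqsx,depq,ejsx,ejxz,ijps,jpqx,jsxz] rk=7
b_1=(39−9)−25=5

b_1=5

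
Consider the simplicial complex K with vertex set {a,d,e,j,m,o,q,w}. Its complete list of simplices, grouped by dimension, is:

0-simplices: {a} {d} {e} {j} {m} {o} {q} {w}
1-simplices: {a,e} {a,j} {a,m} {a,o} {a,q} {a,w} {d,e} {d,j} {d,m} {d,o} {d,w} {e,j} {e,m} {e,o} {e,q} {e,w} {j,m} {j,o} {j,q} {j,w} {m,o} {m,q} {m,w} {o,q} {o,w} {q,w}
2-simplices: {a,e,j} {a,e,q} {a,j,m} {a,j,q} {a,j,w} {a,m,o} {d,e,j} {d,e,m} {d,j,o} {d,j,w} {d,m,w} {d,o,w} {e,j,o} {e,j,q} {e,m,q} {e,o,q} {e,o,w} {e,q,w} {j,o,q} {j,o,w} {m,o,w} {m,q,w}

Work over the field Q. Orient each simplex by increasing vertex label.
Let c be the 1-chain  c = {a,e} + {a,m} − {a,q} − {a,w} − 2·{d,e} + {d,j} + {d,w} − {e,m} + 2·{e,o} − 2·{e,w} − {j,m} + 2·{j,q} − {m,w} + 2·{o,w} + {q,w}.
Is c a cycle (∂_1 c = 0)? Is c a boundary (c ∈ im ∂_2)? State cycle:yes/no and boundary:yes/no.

cycle:yes boundary:yes

n_0=8 n_1=26 n_2=22  [Q]
∂1: piv[ae,aj,am,ao,aq,aw,de] rk=7  ker:dj,dm,do,dw,ej,em,eo,eq,ew,jm,jo,jq,jw,mo,mq,mw,oq,ow,qw
∂2: piv[aej,aeq,ajm,ajq,ajw,amo,dej,dem,djo,djw,dmw,dow,ejo,emq,eoq,eow,eqw,mow] rk=18  ker:ejq,joq,jow,mqw
∂1c = 0
c vs im∂2: reduces to 0 ⇒ boundary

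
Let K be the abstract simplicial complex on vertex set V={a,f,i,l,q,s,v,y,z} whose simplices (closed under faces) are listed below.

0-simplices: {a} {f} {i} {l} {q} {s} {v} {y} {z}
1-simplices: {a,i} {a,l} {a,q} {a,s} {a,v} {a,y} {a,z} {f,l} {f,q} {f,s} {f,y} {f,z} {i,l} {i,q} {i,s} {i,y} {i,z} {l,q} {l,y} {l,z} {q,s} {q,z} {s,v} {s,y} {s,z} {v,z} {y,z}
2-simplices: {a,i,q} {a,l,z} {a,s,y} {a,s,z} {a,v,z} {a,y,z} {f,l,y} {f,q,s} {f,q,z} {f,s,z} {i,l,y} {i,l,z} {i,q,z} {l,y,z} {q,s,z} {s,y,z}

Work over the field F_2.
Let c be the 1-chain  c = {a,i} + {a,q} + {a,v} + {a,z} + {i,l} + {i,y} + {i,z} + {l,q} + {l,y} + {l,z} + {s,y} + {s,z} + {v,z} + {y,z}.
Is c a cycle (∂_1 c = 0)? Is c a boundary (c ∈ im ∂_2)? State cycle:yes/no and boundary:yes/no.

cycle:yes boundary:no

n_0=9 n_1=27 n_2=16  [Z2]
∂1: piv[ai,al,aq,as,av,ay,az,fl] rk=8  ker:fq,fs,fy,fz,il,iq,is,iy,iz,lq,ly,lz,qs,qz,sv,sy,sz,vz,yz
∂2: piv[aiq,alz,asy,asz,avz,ayz,fly,fqs,fqz,fsz,ily,ilz,iqz,lyz] rk=14  ker:qsz,syz
∂1c = 0
c vs im∂2: residual ≠ 0 ⇒ not boundary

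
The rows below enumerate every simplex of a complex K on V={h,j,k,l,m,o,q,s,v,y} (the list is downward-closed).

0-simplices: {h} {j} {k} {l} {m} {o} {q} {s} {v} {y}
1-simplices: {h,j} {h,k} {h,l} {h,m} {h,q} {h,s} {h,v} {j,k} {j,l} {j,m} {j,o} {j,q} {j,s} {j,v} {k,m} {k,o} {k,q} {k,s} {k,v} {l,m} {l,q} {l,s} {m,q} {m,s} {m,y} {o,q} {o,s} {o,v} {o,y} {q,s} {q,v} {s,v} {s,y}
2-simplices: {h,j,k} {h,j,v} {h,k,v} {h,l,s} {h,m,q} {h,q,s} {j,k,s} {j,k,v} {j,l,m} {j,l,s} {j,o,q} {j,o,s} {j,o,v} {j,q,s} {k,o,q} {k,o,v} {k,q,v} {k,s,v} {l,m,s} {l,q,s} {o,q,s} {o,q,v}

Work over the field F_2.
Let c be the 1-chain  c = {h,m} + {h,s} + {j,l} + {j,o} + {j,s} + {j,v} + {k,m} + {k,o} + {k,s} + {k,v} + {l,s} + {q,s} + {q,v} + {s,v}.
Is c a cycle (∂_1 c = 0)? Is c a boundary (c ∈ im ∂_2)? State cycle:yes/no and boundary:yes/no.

n_0=10 n_1=33 n_2=22  [Z2]
∂1: piv[hj,hk,hl,hm,hq,hs,hv,jo,my] rk=9  ker:jk,jl,jm,jq,js,jv,km,ko,kq,ks,kv,lm,lq,ls,mq,ms,oq,os,ov,oy,qs,qv,sv,sy
∂2: piv[hjk,hjv,hkv,hls,hmq,hqs,jks,jlm,jls,joq,jos,jov,jqs,koq,kov,kqv,ksv,lms,lqs] rk=19  ker:jkv,oqs,oqv
∂1c = 0
c vs im∂2: residual ≠ 0 ⇒ not boundary

cycle:yes boundary:no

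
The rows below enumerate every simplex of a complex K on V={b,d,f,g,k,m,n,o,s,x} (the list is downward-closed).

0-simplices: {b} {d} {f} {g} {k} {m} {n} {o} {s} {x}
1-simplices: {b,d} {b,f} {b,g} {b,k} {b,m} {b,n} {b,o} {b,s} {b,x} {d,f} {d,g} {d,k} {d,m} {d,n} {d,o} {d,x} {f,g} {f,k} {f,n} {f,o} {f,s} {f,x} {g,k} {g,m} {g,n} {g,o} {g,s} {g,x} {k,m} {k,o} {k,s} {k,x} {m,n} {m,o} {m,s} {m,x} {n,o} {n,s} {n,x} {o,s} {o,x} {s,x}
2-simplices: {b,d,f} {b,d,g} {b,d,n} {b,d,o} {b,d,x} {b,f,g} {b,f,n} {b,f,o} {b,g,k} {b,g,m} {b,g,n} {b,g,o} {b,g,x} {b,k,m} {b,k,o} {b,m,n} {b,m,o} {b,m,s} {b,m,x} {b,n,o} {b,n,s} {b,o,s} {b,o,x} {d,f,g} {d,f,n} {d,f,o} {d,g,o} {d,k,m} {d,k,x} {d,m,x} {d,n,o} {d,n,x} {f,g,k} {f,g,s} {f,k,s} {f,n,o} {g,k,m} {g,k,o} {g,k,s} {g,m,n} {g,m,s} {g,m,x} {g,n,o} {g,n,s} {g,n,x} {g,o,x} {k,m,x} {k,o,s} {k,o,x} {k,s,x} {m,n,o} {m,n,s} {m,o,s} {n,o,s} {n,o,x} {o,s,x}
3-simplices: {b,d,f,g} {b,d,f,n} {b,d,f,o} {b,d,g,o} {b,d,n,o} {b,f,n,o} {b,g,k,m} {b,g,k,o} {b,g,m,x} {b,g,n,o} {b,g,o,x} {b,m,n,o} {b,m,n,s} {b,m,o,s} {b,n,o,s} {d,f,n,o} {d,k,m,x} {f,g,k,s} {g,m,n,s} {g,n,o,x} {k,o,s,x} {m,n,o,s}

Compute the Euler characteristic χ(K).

χ(K)=2

n_0=10 n_1=42 n_2=56 n_3=22
χ=+10−42+56−22=2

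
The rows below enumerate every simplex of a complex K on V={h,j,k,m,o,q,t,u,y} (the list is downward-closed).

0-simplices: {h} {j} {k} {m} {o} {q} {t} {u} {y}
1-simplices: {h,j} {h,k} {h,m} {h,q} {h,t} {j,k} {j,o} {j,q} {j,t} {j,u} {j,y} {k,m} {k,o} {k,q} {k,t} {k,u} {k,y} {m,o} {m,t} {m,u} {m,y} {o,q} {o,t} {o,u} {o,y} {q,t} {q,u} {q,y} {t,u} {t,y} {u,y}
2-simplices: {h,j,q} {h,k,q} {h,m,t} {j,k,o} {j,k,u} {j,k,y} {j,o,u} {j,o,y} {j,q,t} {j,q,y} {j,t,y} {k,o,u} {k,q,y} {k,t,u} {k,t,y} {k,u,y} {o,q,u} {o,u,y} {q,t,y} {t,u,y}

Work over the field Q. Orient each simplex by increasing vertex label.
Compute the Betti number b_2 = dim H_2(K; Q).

b_2=4

n_0=9 n_1=31 n_2=20  [Q]
∂1: piv[hj,hk,hm,hq,ht,jo,ju,jy] rk=8  ker:jk,jq,jt,km,ko,kq,kt,ku,ky,mo,mt,mu,my,oq,ot,ou,oy,qt,qu,qy,tu,ty,uy
∂2: piv[hjq,hkq,hmt,jko,jku,jky,jou,joy,jqt,jqy,jty,kqy,ktu,kty,kuy,oqu] rk=16  ker:kou,ouy,qty,tuy
b_2=(20−16)−0=4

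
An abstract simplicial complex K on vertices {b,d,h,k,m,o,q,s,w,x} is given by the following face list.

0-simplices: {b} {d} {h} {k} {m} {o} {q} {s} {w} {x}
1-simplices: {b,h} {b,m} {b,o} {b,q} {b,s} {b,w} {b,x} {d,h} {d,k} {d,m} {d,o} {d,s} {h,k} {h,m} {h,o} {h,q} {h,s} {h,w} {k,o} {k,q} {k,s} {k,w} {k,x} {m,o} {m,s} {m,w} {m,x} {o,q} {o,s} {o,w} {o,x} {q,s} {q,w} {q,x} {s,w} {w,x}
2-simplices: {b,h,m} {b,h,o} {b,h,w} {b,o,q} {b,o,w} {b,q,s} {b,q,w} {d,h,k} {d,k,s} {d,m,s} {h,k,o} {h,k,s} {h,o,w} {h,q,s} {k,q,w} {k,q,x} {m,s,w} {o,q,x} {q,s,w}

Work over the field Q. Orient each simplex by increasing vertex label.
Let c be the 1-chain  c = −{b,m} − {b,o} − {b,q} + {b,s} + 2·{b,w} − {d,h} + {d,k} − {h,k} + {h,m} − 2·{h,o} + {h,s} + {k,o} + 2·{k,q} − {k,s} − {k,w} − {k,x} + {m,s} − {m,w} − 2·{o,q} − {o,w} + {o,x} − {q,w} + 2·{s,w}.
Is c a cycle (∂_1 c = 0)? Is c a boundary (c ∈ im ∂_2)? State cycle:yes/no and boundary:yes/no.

cycle:yes boundary:yes

n_0=10 n_1=36 n_2=19  [Q]
∂1: piv[bh,bm,bo,bq,bs,bw,bx,dh,dk] rk=9  ker:dm,do,ds,hk,hm,ho,hq,hs,hw,ko,kq,ks,kw,kx,mo,ms,mw,mx,oq,os,ow,ox,qs,qw,qx,sw,wx
∂2: piv[bhm,bho,bhw,boq,bow,bqs,bqw,dhk,dks,dms,hko,hks,hqs,kqw,kqx,msw,oqx,qsw] rk=18  ker:how
∂1c = 0
c vs im∂2: reduces to 0 ⇒ boundary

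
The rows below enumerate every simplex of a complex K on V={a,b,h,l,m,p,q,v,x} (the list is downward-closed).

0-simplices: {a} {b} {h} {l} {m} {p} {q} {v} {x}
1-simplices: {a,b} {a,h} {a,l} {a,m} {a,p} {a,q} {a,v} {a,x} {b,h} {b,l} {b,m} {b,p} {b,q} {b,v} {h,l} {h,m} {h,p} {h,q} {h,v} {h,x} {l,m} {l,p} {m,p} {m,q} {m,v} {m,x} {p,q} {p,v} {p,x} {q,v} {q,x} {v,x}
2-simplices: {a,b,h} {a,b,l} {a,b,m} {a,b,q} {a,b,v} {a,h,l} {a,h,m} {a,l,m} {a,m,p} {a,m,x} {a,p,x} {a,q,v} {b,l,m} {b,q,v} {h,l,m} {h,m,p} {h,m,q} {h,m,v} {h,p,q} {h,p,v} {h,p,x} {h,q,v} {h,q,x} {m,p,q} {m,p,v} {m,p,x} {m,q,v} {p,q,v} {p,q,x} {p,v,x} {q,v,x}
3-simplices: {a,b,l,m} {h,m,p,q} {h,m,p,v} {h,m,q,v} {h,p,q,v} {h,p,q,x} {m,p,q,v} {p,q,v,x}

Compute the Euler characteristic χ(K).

n_0=9 n_1=32 n_2=31 n_3=8
χ=+9−32+31−8=0

χ(K)=0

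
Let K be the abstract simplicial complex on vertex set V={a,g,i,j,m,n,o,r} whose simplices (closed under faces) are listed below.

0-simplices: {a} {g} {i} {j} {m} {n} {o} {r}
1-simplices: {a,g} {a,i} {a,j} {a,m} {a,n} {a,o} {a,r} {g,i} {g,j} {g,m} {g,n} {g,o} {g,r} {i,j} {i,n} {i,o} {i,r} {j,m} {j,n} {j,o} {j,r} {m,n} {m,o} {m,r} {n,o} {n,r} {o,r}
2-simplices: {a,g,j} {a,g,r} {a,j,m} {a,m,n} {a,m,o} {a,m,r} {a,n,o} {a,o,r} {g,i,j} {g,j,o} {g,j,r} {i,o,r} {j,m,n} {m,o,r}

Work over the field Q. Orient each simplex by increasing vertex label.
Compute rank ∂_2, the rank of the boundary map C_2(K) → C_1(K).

n_0=8 n_1=27 n_2=14  [Q]
∂1: piv[ag,ai,aj,am,an,ao,ar] rk=7  ker:gi,gj,gm,gn,go,gr,ij,in,io,ir,jm,jn,jo,jr,mn,mo,mr,no,nr,or
∂2: piv[agj,agr,ajm,amn,amo,amr,ano,aor,gij,gjo,gjr,ior,jmn] rk=13  ker:mor
rk∂_2=13

rank∂_2=13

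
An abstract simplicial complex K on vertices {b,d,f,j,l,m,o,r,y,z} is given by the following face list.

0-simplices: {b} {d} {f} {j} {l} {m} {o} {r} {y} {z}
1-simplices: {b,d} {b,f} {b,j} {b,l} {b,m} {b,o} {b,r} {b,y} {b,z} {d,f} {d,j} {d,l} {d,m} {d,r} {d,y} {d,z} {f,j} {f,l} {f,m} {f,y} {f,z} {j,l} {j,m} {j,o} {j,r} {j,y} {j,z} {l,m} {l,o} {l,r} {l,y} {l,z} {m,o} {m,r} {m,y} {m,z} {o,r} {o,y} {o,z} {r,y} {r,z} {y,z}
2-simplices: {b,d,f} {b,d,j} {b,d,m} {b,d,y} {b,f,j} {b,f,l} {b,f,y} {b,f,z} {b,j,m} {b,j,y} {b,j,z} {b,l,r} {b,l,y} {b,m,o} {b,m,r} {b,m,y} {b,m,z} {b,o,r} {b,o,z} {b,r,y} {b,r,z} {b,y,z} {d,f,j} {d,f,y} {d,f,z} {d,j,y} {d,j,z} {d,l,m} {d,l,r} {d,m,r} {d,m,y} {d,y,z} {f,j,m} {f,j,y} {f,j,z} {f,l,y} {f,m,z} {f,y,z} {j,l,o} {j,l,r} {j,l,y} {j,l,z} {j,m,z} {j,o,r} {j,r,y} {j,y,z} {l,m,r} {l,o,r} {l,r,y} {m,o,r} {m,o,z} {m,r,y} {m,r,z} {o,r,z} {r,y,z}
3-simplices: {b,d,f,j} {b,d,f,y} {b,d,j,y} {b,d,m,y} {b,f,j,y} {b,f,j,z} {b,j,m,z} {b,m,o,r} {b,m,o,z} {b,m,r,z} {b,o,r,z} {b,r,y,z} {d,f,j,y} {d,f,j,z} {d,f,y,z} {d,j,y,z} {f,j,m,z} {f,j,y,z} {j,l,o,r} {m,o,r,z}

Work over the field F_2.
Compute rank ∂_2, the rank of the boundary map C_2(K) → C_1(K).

rank∂_2=32

n_0=10 n_1=42 n_2=55 n_3=20  [Z2]
∂1: piv[bd,bf,bj,bl,bm,bo,br,by,bz] rk=9  ker:df,dj,dl,dm,dr,dy,dz,fj,fl,fm,fy,fz,jl,jm,jo,jr,jy,jz,lm,lo,lr,ly,lz,mo,mr,my,mz,or,oy,oz,ry,rz,yz
∂2: piv[bdf,bdj,bdm,bdy,bfj,bfl,bfy,bfz,bjm,bjy,bjz,blr,bly,bmo,bmr,bmy,bmz,bor,boz,bry,brz,byz,dfz,dlm,dlr,dmr,fjm,jlo,jlr,jly,jlz,jor] rk=32  ker:dfj,dfy,djy,djz,dmy,dyz,fjy,fjz,fly,fmz,fyz,jmz,jry,jyz,lmr,lor,lry,mor,moz,mry,mrz,orz,ryz
∂3: piv[bdfj,bdfy,bdjy,bdmy,bfjy,bfjz,bjmz,bmor,bmoz,bmrz,borz,bryz,dfjz,dfyz,djyz,fjmz,jlor] rk=17  ker:dfjy,fjyz,morz
rk∂_2=32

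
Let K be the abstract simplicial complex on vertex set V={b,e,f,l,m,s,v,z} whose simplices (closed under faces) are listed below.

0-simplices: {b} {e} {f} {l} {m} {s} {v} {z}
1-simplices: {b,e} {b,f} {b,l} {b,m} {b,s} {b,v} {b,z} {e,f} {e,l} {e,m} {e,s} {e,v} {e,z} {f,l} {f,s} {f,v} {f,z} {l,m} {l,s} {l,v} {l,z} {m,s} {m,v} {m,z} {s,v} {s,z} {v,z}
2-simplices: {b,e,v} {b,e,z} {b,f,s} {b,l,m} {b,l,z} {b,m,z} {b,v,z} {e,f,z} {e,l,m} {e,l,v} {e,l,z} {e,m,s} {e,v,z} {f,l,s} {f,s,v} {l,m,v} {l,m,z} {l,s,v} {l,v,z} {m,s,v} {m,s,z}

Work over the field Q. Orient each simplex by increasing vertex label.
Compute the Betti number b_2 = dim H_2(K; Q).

b_2=3

n_0=8 n_1=27 n_2=21  [Q]
∂1: piv[be,bf,bl,bm,bs,bv,bz] rk=7  ker:ef,el,em,es,ev,ez,fl,fs,fv,fz,lm,ls,lv,lz,ms,mv,mz,sv,sz,vz
∂2: piv[bev,bez,bfs,blm,blz,bmz,bvz,efz,elm,elv,elz,ems,fls,fsv,lmv,lsv,msv,msz] rk=18  ker:evz,lmz,lvz
b_2=(21−18)−0=3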